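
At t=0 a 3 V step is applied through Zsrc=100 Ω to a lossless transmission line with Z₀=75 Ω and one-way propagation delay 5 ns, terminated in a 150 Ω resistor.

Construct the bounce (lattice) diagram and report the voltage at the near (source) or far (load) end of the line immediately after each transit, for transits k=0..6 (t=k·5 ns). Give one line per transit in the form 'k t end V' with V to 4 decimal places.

0 0 source 1.2857
1 5 load 1.7143
2 10 source 1.7755
3 15 load 1.7959
4 20 source 1.7988
5 25 load 1.7998
6 30 source 1.7999

Γ_L=0.333333, Γ_S=0.142857; launch V₁=3·75/175=1.285714
k=0 src: V=1.2857
k=1 load: inc=1.285714, refl=1.285714·0.333333=0.4286; V=0.000000+1.285714+0.428571=1.7143
k=2 src: inc=0.428571, refl=0.428571·0.142857=0.0612; V=1.285714+0.428571+0.061224=1.7755
k=3 load: inc=0.061224, refl=0.061224·0.333333=0.0204; V=1.714286+0.061224+0.020408=1.7959
k=4 src: inc=0.020408, refl=0.020408·0.142857=0.0029; V=1.775510+0.020408+0.002915=1.7988
k=5 load: inc=0.002915, refl=0.002915·0.333333=0.0010; V=1.795918+0.002915+0.000972=1.7998
k=6 src: inc=0.000972, refl=0.000972·0.142857=0.0001; V=1.798834+0.000972+0.000139=1.7999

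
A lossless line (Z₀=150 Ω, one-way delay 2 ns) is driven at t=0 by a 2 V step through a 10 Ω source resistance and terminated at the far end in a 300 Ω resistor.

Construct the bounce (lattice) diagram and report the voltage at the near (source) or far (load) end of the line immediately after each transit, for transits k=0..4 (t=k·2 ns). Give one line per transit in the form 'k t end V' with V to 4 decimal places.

0 0 source 1.8750
1 2 load 2.5000
2 4 source 1.9531
3 6 load 1.7708
4 8 source 1.9303

Γ_L=0.333333, Γ_S=-0.875000; launch V₁=2·150/160=1.875000
k=0 src: V=1.8750
k=1 load: inc=1.875000, refl=1.875000·0.333333=0.6250; V=0.000000+1.875000+0.625000=2.5000
k=2 src: inc=0.625000, refl=0.625000·-0.875000=-0.5469; V=1.875000+0.625000+-0.546875=1.9531
k=3 load: inc=-0.546875, refl=-0.546875·0.333333=-0.1823; V=2.500000+-0.546875+-0.182292=1.7708
k=4 src: inc=-0.182292, refl=-0.182292·-0.875000=0.1595; V=1.953125+-0.182292+0.159505=1.9303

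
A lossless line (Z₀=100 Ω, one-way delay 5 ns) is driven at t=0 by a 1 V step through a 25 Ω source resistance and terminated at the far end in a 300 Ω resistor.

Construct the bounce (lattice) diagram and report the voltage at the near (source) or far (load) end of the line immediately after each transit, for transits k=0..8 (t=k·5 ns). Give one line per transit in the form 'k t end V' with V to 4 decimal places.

Γ_L=0.500000, Γ_S=-0.600000; launch V₁=1·100/125=0.800000
k=0 src: V=0.8000
k=1 load: inc=0.800000, refl=0.800000·0.500000=0.4000; V=0.000000+0.800000+0.400000=1.2000
k=2 src: inc=0.400000, refl=0.400000·-0.600000=-0.2400; V=0.800000+0.400000+-0.240000=0.9600
k=3 load: inc=-0.240000, refl=-0.240000·0.500000=-0.1200; V=1.200000+-0.240000+-0.120000=0.8400
k=4 src: inc=-0.120000, refl=-0.120000·-0.600000=0.0720; V=0.960000+-0.120000+0.072000=0.9120
k=5 load: inc=0.072000, refl=0.072000·0.500000=0.0360; V=0.840000+0.072000+0.036000=0.9480
k=6 src: inc=0.036000, refl=0.036000·-0.600000=-0.0216; V=0.912000+0.036000+-0.021600=0.9264
k=7 load: inc=-0.021600, refl=-0.021600·0.500000=-0.0108; V=0.948000+-0.021600+-0.010800=0.9156
k=8 src: inc=-0.010800, refl=-0.010800·-0.600000=0.0065; V=0.926400+-0.010800+0.006480=0.9221

0 0 source 0.8000
1 5 load 1.2000
2 10 source 0.9600
3 15 load 0.8400
4 20 source 0.9120
5 25 load 0.9480
6 30 source 0.9264
7 35 load 0.9156
8 40 source 0.9221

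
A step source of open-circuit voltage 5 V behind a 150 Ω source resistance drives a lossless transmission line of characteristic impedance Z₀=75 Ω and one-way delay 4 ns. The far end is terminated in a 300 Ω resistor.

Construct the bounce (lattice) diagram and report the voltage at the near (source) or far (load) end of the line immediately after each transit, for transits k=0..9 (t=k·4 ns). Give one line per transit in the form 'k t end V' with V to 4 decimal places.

0 0 source 1.6667
1 4 load 2.6667
2 8 source 3.0000
3 12 load 3.2000
4 16 source 3.2667
5 20 load 3.3067
6 24 source 3.3200
7 28 load 3.3280
8 32 source 3.3307
9 36 load 3.3323

Γ_L=0.600000, Γ_S=0.333333; launch V₁=5·75/225=1.666667
k=0 src: V=1.6667
k=1 load: inc=1.666667, refl=1.666667·0.600000=1.0000; V=0.000000+1.666667+1.000000=2.6667
k=2 src: inc=1.000000, refl=1.000000·0.333333=0.3333; V=1.666667+1.000000+0.333333=3.0000
k=3 load: inc=0.333333, refl=0.333333·0.600000=0.2000; V=2.666667+0.333333+0.200000=3.2000
k=4 src: inc=0.200000, refl=0.200000·0.333333=0.0667; V=3.000000+0.200000+0.066667=3.2667
k=5 load: inc=0.066667, refl=0.066667·0.600000=0.0400; V=3.200000+0.066667+0.040000=3.3067
k=6 src: inc=0.040000, refl=0.040000·0.333333=0.0133; V=3.266667+0.040000+0.013333=3.3200
k=7 load: inc=0.013333, refl=0.013333·0.600000=0.0080; V=3.306667+0.013333+0.008000=3.3280
k=8 src: inc=0.008000, refl=0.008000·0.333333=0.0027; V=3.320000+0.008000+0.002667=3.3307
k=9 load: inc=0.002667, refl=0.002667·0.600000=0.0016; V=3.328000+0.002667+0.001600=3.3323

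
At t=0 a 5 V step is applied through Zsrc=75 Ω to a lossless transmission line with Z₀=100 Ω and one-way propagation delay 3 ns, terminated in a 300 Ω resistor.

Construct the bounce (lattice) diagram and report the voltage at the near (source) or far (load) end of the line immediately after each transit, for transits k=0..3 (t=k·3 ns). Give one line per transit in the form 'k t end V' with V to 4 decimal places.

Γ_L=0.500000, Γ_S=-0.142857; launch V₁=5·100/175=2.857143
k=0 src: V=2.8571
k=1 load: inc=2.857143, refl=2.857143·0.500000=1.4286; V=0.000000+2.857143+1.428571=4.2857
k=2 src: inc=1.428571, refl=1.428571·-0.142857=-0.2041; V=2.857143+1.428571+-0.204082=4.0816
k=3 load: inc=-0.204082, refl=-0.204082·0.500000=-0.1020; V=4.285714+-0.204082+-0.102041=3.9796

0 0 source 2.8571
1 3 load 4.2857
2 6 source 4.0816
3 9 load 3.9796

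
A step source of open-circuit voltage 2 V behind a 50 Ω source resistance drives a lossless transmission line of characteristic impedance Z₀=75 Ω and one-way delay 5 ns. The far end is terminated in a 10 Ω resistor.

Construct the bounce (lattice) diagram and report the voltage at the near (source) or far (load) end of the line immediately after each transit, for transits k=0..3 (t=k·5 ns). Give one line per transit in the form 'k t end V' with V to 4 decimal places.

0 0 source 1.2000
1 5 load 0.2824
2 10 source 0.4659
3 15 load 0.3255

Γ_L=-0.764706, Γ_S=-0.200000; launch V₁=2·75/125=1.200000
k=0 src: V=1.2000
k=1 load: inc=1.200000, refl=1.200000·-0.764706=-0.9176; V=0.000000+1.200000+-0.917647=0.2824
k=2 src: inc=-0.917647, refl=-0.917647·-0.200000=0.1835; V=1.200000+-0.917647+0.183529=0.4659
k=3 load: inc=0.183529, refl=0.183529·-0.764706=-0.1403; V=0.282353+0.183529+-0.140346=0.3255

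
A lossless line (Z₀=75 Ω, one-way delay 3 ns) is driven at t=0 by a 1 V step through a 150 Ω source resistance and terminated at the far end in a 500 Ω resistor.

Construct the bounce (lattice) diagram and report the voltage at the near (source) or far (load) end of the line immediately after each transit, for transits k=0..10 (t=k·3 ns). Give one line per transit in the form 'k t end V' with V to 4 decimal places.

Γ_L=0.739130, Γ_S=0.333333; launch V₁=1·75/225=0.333333
k=0 src: V=0.3333
k=1 load: inc=0.333333, refl=0.333333·0.739130=0.2464; V=0.000000+0.333333+0.246377=0.5797
k=2 src: inc=0.246377, refl=0.246377·0.333333=0.0821; V=0.333333+0.246377+0.082126=0.6618
k=3 load: inc=0.082126, refl=0.082126·0.739130=0.0607; V=0.579710+0.082126+0.060702=0.7225
k=4 src: inc=0.060702, refl=0.060702·0.333333=0.0202; V=0.661836+0.060702+0.020234=0.7428
k=5 load: inc=0.020234, refl=0.020234·0.739130=0.0150; V=0.722537+0.020234+0.014955=0.7577
k=6 src: inc=0.014955, refl=0.014955·0.333333=0.0050; V=0.742771+0.014955+0.004985=0.7627
k=7 load: inc=0.004985, refl=0.004985·0.739130=0.0037; V=0.757727+0.004985+0.003685=0.7664
k=8 src: inc=0.003685, refl=0.003685·0.333333=0.0012; V=0.762712+0.003685+0.001228=0.7676
k=9 load: inc=0.001228, refl=0.001228·0.739130=0.0009; V=0.766396+0.001228+0.000908=0.7685
k=10 src: inc=0.000908, refl=0.000908·0.333333=0.0003; V=0.767625+0.000908+0.000303=0.7688

0 0 source 0.3333
1 3 load 0.5797
2 6 source 0.6618
3 9 load 0.7225
4 12 source 0.7428
5 15 load 0.7577
6 18 source 0.7627
7 21 load 0.7664
8 24 source 0.7676
9 27 load 0.7685
10 30 source 0.7688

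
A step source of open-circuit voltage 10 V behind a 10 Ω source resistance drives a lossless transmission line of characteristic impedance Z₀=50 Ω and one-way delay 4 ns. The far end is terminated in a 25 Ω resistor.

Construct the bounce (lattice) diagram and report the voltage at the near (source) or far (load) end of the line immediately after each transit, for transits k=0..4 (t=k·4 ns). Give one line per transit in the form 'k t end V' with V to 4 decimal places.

Γ_L=-0.333333, Γ_S=-0.666667; launch V₁=10·50/60=8.333333
k=0 src: V=8.3333
k=1 load: inc=8.333333, refl=8.333333·-0.333333=-2.7778; V=0.000000+8.333333+-2.777778=5.5556
k=2 src: inc=-2.777778, refl=-2.777778·-0.666667=1.8519; V=8.333333+-2.777778+1.851852=7.4074
k=3 load: inc=1.851852, refl=1.851852·-0.333333=-0.6173; V=5.555556+1.851852+-0.617284=6.7901
k=4 src: inc=-0.617284, refl=-0.617284·-0.666667=0.4115; V=7.407407+-0.617284+0.411523=7.2016

0 0 source 8.3333
1 4 load 5.5556
2 8 source 7.4074
3 12 load 6.7901
4 16 source 7.2016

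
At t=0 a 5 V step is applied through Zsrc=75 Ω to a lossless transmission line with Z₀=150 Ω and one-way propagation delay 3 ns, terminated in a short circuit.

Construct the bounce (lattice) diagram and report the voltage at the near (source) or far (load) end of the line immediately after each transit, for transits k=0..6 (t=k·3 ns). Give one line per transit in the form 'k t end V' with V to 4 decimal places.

Γ_L=-1.000000, Γ_S=-0.333333; launch V₁=5·150/225=3.333333
k=0 src: V=3.3333
k=1 load: inc=3.333333, refl=3.333333·-1.000000=-3.3333; V=0.000000+3.333333+-3.333333=0.0000
k=2 src: inc=-3.333333, refl=-3.333333·-0.333333=1.1111; V=3.333333+-3.333333+1.111111=1.1111
k=3 load: inc=1.111111, refl=1.111111·-1.000000=-1.1111; V=0.000000+1.111111+-1.111111=0.0000
k=4 src: inc=-1.111111, refl=-1.111111·-0.333333=0.3704; V=1.111111+-1.111111+0.370370=0.3704
k=5 load: inc=0.370370, refl=0.370370·-1.000000=-0.3704; V=0.000000+0.370370+-0.370370=0.0000
k=6 src: inc=-0.370370, refl=-0.370370·-0.333333=0.1235; V=0.370370+-0.370370+0.123457=0.1235

0 0 source 3.3333
1 3 load 0.0000
2 6 source 1.1111
3 9 load 0.0000
4 12 source 0.3704
5 15 load 0.0000
6 18 source 0.1235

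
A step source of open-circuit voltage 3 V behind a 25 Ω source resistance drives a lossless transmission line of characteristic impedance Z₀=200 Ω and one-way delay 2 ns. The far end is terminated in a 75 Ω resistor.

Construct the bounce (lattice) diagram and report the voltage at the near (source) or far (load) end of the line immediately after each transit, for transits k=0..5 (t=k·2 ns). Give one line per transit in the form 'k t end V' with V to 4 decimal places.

0 0 source 2.6667
1 2 load 1.4545
2 4 source 2.3973
3 6 load 1.9688
4 8 source 2.3021
5 10 load 2.1506

Γ_L=-0.454545, Γ_S=-0.777778; launch V₁=3·200/225=2.666667
k=0 src: V=2.6667
k=1 load: inc=2.666667, refl=2.666667·-0.454545=-1.2121; V=0.000000+2.666667+-1.212121=1.4545
k=2 src: inc=-1.212121, refl=-1.212121·-0.777778=0.9428; V=2.666667+-1.212121+0.942761=2.3973
k=3 load: inc=0.942761, refl=0.942761·-0.454545=-0.4285; V=1.454545+0.942761+-0.428528=1.9688
k=4 src: inc=-0.428528, refl=-0.428528·-0.777778=0.3333; V=2.397306+-0.428528+0.333299=2.3021
k=5 load: inc=0.333299, refl=0.333299·-0.454545=-0.1515; V=1.968779+0.333299+-0.151500=2.1506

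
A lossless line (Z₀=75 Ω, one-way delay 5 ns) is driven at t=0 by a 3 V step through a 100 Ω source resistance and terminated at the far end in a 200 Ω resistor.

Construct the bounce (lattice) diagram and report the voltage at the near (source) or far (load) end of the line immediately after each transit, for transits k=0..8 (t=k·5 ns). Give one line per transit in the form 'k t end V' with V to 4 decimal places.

Γ_L=0.454545, Γ_S=0.142857; launch V₁=3·75/175=1.285714
k=0 src: V=1.2857
k=1 load: inc=1.285714, refl=1.285714·0.454545=0.5844; V=0.000000+1.285714+0.584416=1.8701
k=2 src: inc=0.584416, refl=0.584416·0.142857=0.0835; V=1.285714+0.584416+0.083488=1.9536
k=3 load: inc=0.083488, refl=0.083488·0.454545=0.0379; V=1.870130+0.083488+0.037949=1.9916
k=4 src: inc=0.037949, refl=0.037949·0.142857=0.0054; V=1.953618+0.037949+0.005421=1.9970
k=5 load: inc=0.005421, refl=0.005421·0.454545=0.0025; V=1.991567+0.005421+0.002464=1.9995
k=6 src: inc=0.002464, refl=0.002464·0.142857=0.0004; V=1.996988+0.002464+0.000352=1.9998
k=7 load: inc=0.000352, refl=0.000352·0.454545=0.0002; V=1.999452+0.000352+0.000160=2.0000
k=8 src: inc=0.000160, refl=0.000160·0.142857=0.0000; V=1.999804+0.000160+0.000023=2.0000

0 0 source 1.2857
1 5 load 1.8701
2 10 source 1.9536
3 15 load 1.9916
4 20 source 1.9970
5 25 load 1.9995
6 30 source 1.9998
7 35 load 2.0000
8 40 source 2.0000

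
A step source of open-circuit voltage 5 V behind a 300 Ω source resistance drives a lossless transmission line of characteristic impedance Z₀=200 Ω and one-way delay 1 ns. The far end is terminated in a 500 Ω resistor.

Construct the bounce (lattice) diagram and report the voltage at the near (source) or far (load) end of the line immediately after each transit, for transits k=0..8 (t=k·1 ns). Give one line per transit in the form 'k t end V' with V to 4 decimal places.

0 0 source 2.0000
1 1 load 2.8571
2 2 source 3.0286
3 3 load 3.1020
4 4 source 3.1167
5 5 load 3.1230
6 6 source 3.1243
7 7 load 3.1248
8 8 source 3.1249

Γ_L=0.428571, Γ_S=0.200000; launch V₁=5·200/500=2.000000
k=0 src: V=2.0000
k=1 load: inc=2.000000, refl=2.000000·0.428571=0.8571; V=0.000000+2.000000+0.857143=2.8571
k=2 src: inc=0.857143, refl=0.857143·0.200000=0.1714; V=2.000000+0.857143+0.171429=3.0286
k=3 load: inc=0.171429, refl=0.171429·0.428571=0.0735; V=2.857143+0.171429+0.073469=3.1020
k=4 src: inc=0.073469, refl=0.073469·0.200000=0.0147; V=3.028571+0.073469+0.014694=3.1167
k=5 load: inc=0.014694, refl=0.014694·0.428571=0.0063; V=3.102041+0.014694+0.006297=3.1230
k=6 src: inc=0.006297, refl=0.006297·0.200000=0.0013; V=3.116735+0.006297+0.001259=3.1243
k=7 load: inc=0.001259, refl=0.001259·0.428571=0.0005; V=3.123032+0.001259+0.000540=3.1248
k=8 src: inc=0.000540, refl=0.000540·0.200000=0.0001; V=3.124292+0.000540+0.000108=3.1249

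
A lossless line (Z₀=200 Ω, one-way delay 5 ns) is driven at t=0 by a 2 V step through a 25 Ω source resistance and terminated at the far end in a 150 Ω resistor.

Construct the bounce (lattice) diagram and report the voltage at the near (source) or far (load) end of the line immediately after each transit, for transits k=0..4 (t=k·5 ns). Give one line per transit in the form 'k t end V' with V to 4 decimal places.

Γ_L=-0.142857, Γ_S=-0.777778; launch V₁=2·200/225=1.777778
k=0 src: V=1.7778
k=1 load: inc=1.777778, refl=1.777778·-0.142857=-0.2540; V=0.000000+1.777778+-0.253968=1.5238
k=2 src: inc=-0.253968, refl=-0.253968·-0.777778=0.1975; V=1.777778+-0.253968+0.197531=1.7213
k=3 load: inc=0.197531, refl=0.197531·-0.142857=-0.0282; V=1.523810+0.197531+-0.028219=1.6931
k=4 src: inc=-0.028219, refl=-0.028219·-0.777778=0.0219; V=1.721340+-0.028219+0.021948=1.7151

0 0 source 1.7778
1 5 load 1.5238
2 10 source 1.7213
3 15 load 1.6931
4 20 source 1.7151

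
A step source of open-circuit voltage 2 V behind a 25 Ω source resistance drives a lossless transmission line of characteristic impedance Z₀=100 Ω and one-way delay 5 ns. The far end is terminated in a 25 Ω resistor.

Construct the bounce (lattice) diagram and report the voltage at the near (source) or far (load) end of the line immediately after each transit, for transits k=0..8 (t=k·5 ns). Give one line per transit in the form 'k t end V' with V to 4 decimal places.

Γ_L=-0.600000, Γ_S=-0.600000; launch V₁=2·100/125=1.600000
k=0 src: V=1.6000
k=1 load: inc=1.600000, refl=1.600000·-0.600000=-0.9600; V=0.000000+1.600000+-0.960000=0.6400
k=2 src: inc=-0.960000, refl=-0.960000·-0.600000=0.5760; V=1.600000+-0.960000+0.576000=1.2160
k=3 load: inc=0.576000, refl=0.576000·-0.600000=-0.3456; V=0.640000+0.576000+-0.345600=0.8704
k=4 src: inc=-0.345600, refl=-0.345600·-0.600000=0.2074; V=1.216000+-0.345600+0.207360=1.0778
k=5 load: inc=0.207360, refl=0.207360·-0.600000=-0.1244; V=0.870400+0.207360+-0.124416=0.9533
k=6 src: inc=-0.124416, refl=-0.124416·-0.600000=0.0746; V=1.077760+-0.124416+0.074650=1.0280
k=7 load: inc=0.074650, refl=0.074650·-0.600000=-0.0448; V=0.953344+0.074650+-0.044790=0.9832
k=8 src: inc=-0.044790, refl=-0.044790·-0.600000=0.0269; V=1.027994+-0.044790+0.026874=1.0101

0 0 source 1.6000
1 5 load 0.6400
2 10 source 1.2160
3 15 load 0.8704
4 20 source 1.0778
5 25 load 0.9533
6 30 source 1.0280
7 35 load 0.9832
8 40 source 1.0101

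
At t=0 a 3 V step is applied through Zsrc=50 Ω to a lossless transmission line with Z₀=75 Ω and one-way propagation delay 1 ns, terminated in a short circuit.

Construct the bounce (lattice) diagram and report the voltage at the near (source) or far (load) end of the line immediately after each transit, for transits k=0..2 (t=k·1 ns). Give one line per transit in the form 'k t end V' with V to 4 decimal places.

0 0 source 1.8000
1 1 load 0.0000
2 2 source 0.3600

Γ_L=-1.000000, Γ_S=-0.200000; launch V₁=3·75/125=1.800000
k=0 src: V=1.8000
k=1 load: inc=1.800000, refl=1.800000·-1.000000=-1.8000; V=0.000000+1.800000+-1.800000=0.0000
k=2 src: inc=-1.800000, refl=-1.800000·-0.200000=0.3600; V=1.800000+-1.800000+0.360000=0.3600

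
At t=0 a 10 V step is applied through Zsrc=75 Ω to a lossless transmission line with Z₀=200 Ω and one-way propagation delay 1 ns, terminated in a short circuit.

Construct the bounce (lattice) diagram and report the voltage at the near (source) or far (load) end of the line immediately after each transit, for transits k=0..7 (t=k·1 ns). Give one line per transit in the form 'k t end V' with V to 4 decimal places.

Γ_L=-1.000000, Γ_S=-0.454545; launch V₁=10·200/275=7.272727
k=0 src: V=7.2727
k=1 load: inc=7.272727, refl=7.272727·-1.000000=-7.2727; V=0.000000+7.272727+-7.272727=0.0000
k=2 src: inc=-7.272727, refl=-7.272727·-0.454545=3.3058; V=7.272727+-7.272727+3.305785=3.3058
k=3 load: inc=3.305785, refl=3.305785·-1.000000=-3.3058; V=0.000000+3.305785+-3.305785=0.0000
k=4 src: inc=-3.305785, refl=-3.305785·-0.454545=1.5026; V=3.305785+-3.305785+1.502630=1.5026
k=5 load: inc=1.502630, refl=1.502630·-1.000000=-1.5026; V=0.000000+1.502630+-1.502630=0.0000
k=6 src: inc=-1.502630, refl=-1.502630·-0.454545=0.6830; V=1.502630+-1.502630+0.683013=0.6830
k=7 load: inc=0.683013, refl=0.683013·-1.000000=-0.6830; V=0.000000+0.683013+-0.683013=0.0000

0 0 source 7.2727
1 1 load 0.0000
2 2 source 3.3058
3 3 load 0.0000
4 4 source 1.5026
5 5 load 0.0000
6 6 source 0.6830
7 7 load 0.0000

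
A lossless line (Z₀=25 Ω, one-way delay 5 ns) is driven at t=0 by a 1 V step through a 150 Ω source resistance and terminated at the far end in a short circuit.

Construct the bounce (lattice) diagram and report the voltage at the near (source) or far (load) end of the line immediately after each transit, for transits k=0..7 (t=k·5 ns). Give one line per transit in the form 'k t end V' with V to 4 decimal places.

0 0 source 0.1429
1 5 load 0.0000
2 10 source -0.1020
3 15 load 0.0000
4 20 source 0.0729
5 25 load 0.0000
6 30 source -0.0521
7 35 load 0.0000

Γ_L=-1.000000, Γ_S=0.714286; launch V₁=1·25/175=0.142857
k=0 src: V=0.1429
k=1 load: inc=0.142857, refl=0.142857·-1.000000=-0.1429; V=0.000000+0.142857+-0.142857=0.0000
k=2 src: inc=-0.142857, refl=-0.142857·0.714286=-0.1020; V=0.142857+-0.142857+-0.102041=-0.1020
k=3 load: inc=-0.102041, refl=-0.102041·-1.000000=0.1020; V=0.000000+-0.102041+0.102041=0.0000
k=4 src: inc=0.102041, refl=0.102041·0.714286=0.0729; V=-0.102041+0.102041+0.072886=0.0729
k=5 load: inc=0.072886, refl=0.072886·-1.000000=-0.0729; V=0.000000+0.072886+-0.072886=0.0000
k=6 src: inc=-0.072886, refl=-0.072886·0.714286=-0.0521; V=0.072886+-0.072886+-0.052062=-0.0521
k=7 load: inc=-0.052062, refl=-0.052062·-1.000000=0.0521; V=0.000000+-0.052062+0.052062=0.0000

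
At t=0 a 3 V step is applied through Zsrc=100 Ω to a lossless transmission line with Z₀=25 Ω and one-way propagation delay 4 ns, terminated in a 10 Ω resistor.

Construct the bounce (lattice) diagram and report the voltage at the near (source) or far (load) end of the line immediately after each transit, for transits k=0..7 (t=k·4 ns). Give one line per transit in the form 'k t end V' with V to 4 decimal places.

Γ_L=-0.428571, Γ_S=0.600000; launch V₁=3·25/125=0.600000
k=0 src: V=0.6000
k=1 load: inc=0.600000, refl=0.600000·-0.428571=-0.2571; V=0.000000+0.600000+-0.257143=0.3429
k=2 src: inc=-0.257143, refl=-0.257143·0.600000=-0.1543; V=0.600000+-0.257143+-0.154286=0.1886
k=3 load: inc=-0.154286, refl=-0.154286·-0.428571=0.0661; V=0.342857+-0.154286+0.066122=0.2547
k=4 src: inc=0.066122, refl=0.066122·0.600000=0.0397; V=0.188571+0.066122+0.039673=0.2944
k=5 load: inc=0.039673, refl=0.039673·-0.428571=-0.0170; V=0.254694+0.039673+-0.017003=0.2774
k=6 src: inc=-0.017003, refl=-0.017003·0.600000=-0.0102; V=0.294367+-0.017003+-0.010202=0.2672
k=7 load: inc=-0.010202, refl=-0.010202·-0.428571=0.0044; V=0.277364+-0.010202+0.004372=0.2715

0 0 source 0.6000
1 4 load 0.3429
2 8 source 0.1886
3 12 load 0.2547
4 16 source 0.2944
5 20 load 0.2774
6 24 source 0.2672
7 28 load 0.2715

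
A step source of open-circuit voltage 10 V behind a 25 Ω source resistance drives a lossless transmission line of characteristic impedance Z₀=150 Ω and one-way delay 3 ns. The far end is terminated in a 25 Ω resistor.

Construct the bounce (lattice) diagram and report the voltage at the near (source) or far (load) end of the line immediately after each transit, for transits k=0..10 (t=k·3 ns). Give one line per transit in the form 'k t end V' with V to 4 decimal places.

0 0 source 8.5714
1 3 load 2.4490
2 6 source 6.8222
3 9 load 3.6985
4 12 source 5.9297
5 15 load 4.3359
6 18 source 5.4743
7 21 load 4.6612
8 24 source 5.2420
9 27 load 4.8271
10 30 source 5.1235

Γ_L=-0.714286, Γ_S=-0.714286; launch V₁=10·150/175=8.571429
k=0 src: V=8.5714
k=1 load: inc=8.571429, refl=8.571429·-0.714286=-6.1224; V=0.000000+8.571429+-6.122449=2.4490
k=2 src: inc=-6.122449, refl=-6.122449·-0.714286=4.3732; V=8.571429+-6.122449+4.373178=6.8222
k=3 load: inc=4.373178, refl=4.373178·-0.714286=-3.1237; V=2.448980+4.373178+-3.123698=3.6985
k=4 src: inc=-3.123698, refl=-3.123698·-0.714286=2.2312; V=6.822157+-3.123698+2.231213=5.9297
k=5 load: inc=2.231213, refl=2.231213·-0.714286=-1.5937; V=3.698459+2.231213+-1.593724=4.3359
k=6 src: inc=-1.593724, refl=-1.593724·-0.714286=1.1384; V=5.929672+-1.593724+1.138374=5.4743
k=7 load: inc=1.138374, refl=1.138374·-0.714286=-0.8131; V=4.335948+1.138374+-0.813124=4.6612
k=8 src: inc=-0.813124, refl=-0.813124·-0.714286=0.5808; V=5.474323+-0.813124+0.580803=5.2420
k=9 load: inc=0.580803, refl=0.580803·-0.714286=-0.4149; V=4.661198+0.580803+-0.414859=4.8271
k=10 src: inc=-0.414859, refl=-0.414859·-0.714286=0.2963; V=5.242001+-0.414859+0.296328=5.1235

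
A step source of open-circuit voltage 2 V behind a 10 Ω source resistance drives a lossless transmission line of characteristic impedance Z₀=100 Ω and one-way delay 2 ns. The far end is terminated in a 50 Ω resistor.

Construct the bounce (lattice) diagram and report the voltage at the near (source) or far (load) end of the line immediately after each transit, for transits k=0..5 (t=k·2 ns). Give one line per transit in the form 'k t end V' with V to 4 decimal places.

Γ_L=-0.333333, Γ_S=-0.818182; launch V₁=2·100/110=1.818182
k=0 src: V=1.8182
k=1 load: inc=1.818182, refl=1.818182·-0.333333=-0.6061; V=0.000000+1.818182+-0.606061=1.2121
k=2 src: inc=-0.606061, refl=-0.606061·-0.818182=0.4959; V=1.818182+-0.606061+0.495868=1.7080
k=3 load: inc=0.495868, refl=0.495868·-0.333333=-0.1653; V=1.212121+0.495868+-0.165289=1.5427
k=4 src: inc=-0.165289, refl=-0.165289·-0.818182=0.1352; V=1.707989+-0.165289+0.135237=1.6779
k=5 load: inc=0.135237, refl=0.135237·-0.333333=-0.0451; V=1.542700+0.135237+-0.045079=1.6329

0 0 source 1.8182
1 2 load 1.2121
2 4 source 1.7080
3 6 load 1.5427
4 8 source 1.6779
5 10 load 1.6329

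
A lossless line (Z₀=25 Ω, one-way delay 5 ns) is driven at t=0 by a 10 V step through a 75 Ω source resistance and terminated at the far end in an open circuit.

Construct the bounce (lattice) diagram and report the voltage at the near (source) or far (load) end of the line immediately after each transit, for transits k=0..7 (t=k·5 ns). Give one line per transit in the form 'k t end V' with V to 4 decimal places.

Γ_L=1.000000, Γ_S=0.500000; launch V₁=10·25/100=2.500000
k=0 src: V=2.5000
k=1 load: inc=2.500000, refl=2.500000·1.000000=2.5000; V=0.000000+2.500000+2.500000=5.0000
k=2 src: inc=2.500000, refl=2.500000·0.500000=1.2500; V=2.500000+2.500000+1.250000=6.2500
k=3 load: inc=1.250000, refl=1.250000·1.000000=1.2500; V=5.000000+1.250000+1.250000=7.5000
k=4 src: inc=1.250000, refl=1.250000·0.500000=0.6250; V=6.250000+1.250000+0.625000=8.1250
k=5 load: inc=0.625000, refl=0.625000·1.000000=0.6250; V=7.500000+0.625000+0.625000=8.7500
k=6 src: inc=0.625000, refl=0.625000·0.500000=0.3125; V=8.125000+0.625000+0.312500=9.0625
k=7 load: inc=0.312500, refl=0.312500·1.000000=0.3125; V=8.750000+0.312500+0.312500=9.3750

0 0 source 2.5000
1 5 load 5.0000
2 10 source 6.2500
3 15 load 7.5000
4 20 source 8.1250
5 25 load 8.7500
6 30 source 9.0625
7 35 load 9.3750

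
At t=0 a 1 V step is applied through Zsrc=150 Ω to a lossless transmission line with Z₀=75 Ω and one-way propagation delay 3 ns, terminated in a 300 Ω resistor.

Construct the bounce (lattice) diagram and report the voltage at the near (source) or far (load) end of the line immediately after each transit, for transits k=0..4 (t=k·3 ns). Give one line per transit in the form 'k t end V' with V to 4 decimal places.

0 0 source 0.3333
1 3 load 0.5333
2 6 source 0.6000
3 9 load 0.6400
4 12 source 0.6533

Γ_L=0.600000, Γ_S=0.333333; launch V₁=1·75/225=0.333333
k=0 src: V=0.3333
k=1 load: inc=0.333333, refl=0.333333·0.600000=0.2000; V=0.000000+0.333333+0.200000=0.5333
k=2 src: inc=0.200000, refl=0.200000·0.333333=0.0667; V=0.333333+0.200000+0.066667=0.6000
k=3 load: inc=0.066667, refl=0.066667·0.600000=0.0400; V=0.533333+0.066667+0.040000=0.6400
k=4 src: inc=0.040000, refl=0.040000·0.333333=0.0133; V=0.600000+0.040000+0.013333=0.6533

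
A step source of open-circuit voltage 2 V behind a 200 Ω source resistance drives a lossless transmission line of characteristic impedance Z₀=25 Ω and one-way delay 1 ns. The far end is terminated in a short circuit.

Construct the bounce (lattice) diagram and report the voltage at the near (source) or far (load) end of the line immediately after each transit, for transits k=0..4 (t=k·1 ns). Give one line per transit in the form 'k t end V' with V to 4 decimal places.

Γ_L=-1.000000, Γ_S=0.777778; launch V₁=2·25/225=0.222222
k=0 src: V=0.2222
k=1 load: inc=0.222222, refl=0.222222·-1.000000=-0.2222; V=0.000000+0.222222+-0.222222=0.0000
k=2 src: inc=-0.222222, refl=-0.222222·0.777778=-0.1728; V=0.222222+-0.222222+-0.172840=-0.1728
k=3 load: inc=-0.172840, refl=-0.172840·-1.000000=0.1728; V=0.000000+-0.172840+0.172840=0.0000
k=4 src: inc=0.172840, refl=0.172840·0.777778=0.1344; V=-0.172840+0.172840+0.134431=0.1344

0 0 source 0.2222
1 1 load 0.0000
2 2 source -0.1728
3 3 load 0.0000
4 4 source 0.1344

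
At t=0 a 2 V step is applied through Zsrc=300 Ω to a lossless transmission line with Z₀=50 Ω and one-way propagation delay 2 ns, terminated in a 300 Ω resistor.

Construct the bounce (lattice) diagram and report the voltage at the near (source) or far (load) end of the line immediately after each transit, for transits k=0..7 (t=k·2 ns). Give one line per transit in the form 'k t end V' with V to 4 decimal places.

0 0 source 0.2857
1 2 load 0.4898
2 4 source 0.6356
3 6 load 0.7397
4 8 source 0.8141
5 10 load 0.8672
6 12 source 0.9051
7 14 load 0.9322

Γ_L=0.714286, Γ_S=0.714286; launch V₁=2·50/350=0.285714
k=0 src: V=0.2857
k=1 load: inc=0.285714, refl=0.285714·0.714286=0.2041; V=0.000000+0.285714+0.204082=0.4898
k=2 src: inc=0.204082, refl=0.204082·0.714286=0.1458; V=0.285714+0.204082+0.145773=0.6356
k=3 load: inc=0.145773, refl=0.145773·0.714286=0.1041; V=0.489796+0.145773+0.104123=0.7397
k=4 src: inc=0.104123, refl=0.104123·0.714286=0.0744; V=0.635569+0.104123+0.074374=0.8141
k=5 load: inc=0.074374, refl=0.074374·0.714286=0.0531; V=0.739692+0.074374+0.053124=0.8672
k=6 src: inc=0.053124, refl=0.053124·0.714286=0.0379; V=0.814066+0.053124+0.037946=0.9051
k=7 load: inc=0.037946, refl=0.037946·0.714286=0.0271; V=0.867190+0.037946+0.027104=0.9322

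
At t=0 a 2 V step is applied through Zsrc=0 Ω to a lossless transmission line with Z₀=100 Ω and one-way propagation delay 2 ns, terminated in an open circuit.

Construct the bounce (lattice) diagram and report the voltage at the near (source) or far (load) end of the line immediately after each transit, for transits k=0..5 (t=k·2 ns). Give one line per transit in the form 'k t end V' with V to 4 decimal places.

Γ_L=1.000000, Γ_S=-1.000000; launch V₁=2·100/100=2.000000
k=0 src: V=2.0000
k=1 load: inc=2.000000, refl=2.000000·1.000000=2.0000; V=0.000000+2.000000+2.000000=4.0000
k=2 src: inc=2.000000, refl=2.000000·-1.000000=-2.0000; V=2.000000+2.000000+-2.000000=2.0000
k=3 load: inc=-2.000000, refl=-2.000000·1.000000=-2.0000; V=4.000000+-2.000000+-2.000000=0.0000
k=4 src: inc=-2.000000, refl=-2.000000·-1.000000=2.0000; V=2.000000+-2.000000+2.000000=2.0000
k=5 load: inc=2.000000, refl=2.000000·1.000000=2.0000; V=0.000000+2.000000+2.000000=4.0000

0 0 source 2.0000
1 2 load 4.0000
2 4 source 2.0000
3 6 load 0.0000
4 8 source 2.0000
5 10 load 4.0000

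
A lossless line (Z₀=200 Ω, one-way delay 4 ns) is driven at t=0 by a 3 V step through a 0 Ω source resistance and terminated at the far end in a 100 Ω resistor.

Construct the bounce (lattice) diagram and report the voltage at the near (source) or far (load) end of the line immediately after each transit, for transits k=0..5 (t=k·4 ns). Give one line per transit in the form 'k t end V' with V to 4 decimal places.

0 0 source 3.0000
1 4 load 2.0000
2 8 source 3.0000
3 12 load 2.6667
4 16 source 3.0000
5 20 load 2.8889

Γ_L=-0.333333, Γ_S=-1.000000; launch V₁=3·200/200=3.000000
k=0 src: V=3.0000
k=1 load: inc=3.000000, refl=3.000000·-0.333333=-1.0000; V=0.000000+3.000000+-1.000000=2.0000
k=2 src: inc=-1.000000, refl=-1.000000·-1.000000=1.0000; V=3.000000+-1.000000+1.000000=3.0000
k=3 load: inc=1.000000, refl=1.000000·-0.333333=-0.3333; V=2.000000+1.000000+-0.333333=2.6667
k=4 src: inc=-0.333333, refl=-0.333333·-1.000000=0.3333; V=3.000000+-0.333333+0.333333=3.0000
k=5 load: inc=0.333333, refl=0.333333·-0.333333=-0.1111; V=2.666667+0.333333+-0.111111=2.8889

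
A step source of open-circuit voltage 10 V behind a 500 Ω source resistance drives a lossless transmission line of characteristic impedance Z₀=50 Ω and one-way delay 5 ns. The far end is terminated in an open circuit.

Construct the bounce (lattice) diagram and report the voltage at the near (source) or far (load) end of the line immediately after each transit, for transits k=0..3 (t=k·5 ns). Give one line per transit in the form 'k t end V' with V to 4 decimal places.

Γ_L=1.000000, Γ_S=0.818182; launch V₁=10·50/550=0.909091
k=0 src: V=0.9091
k=1 load: inc=0.909091, refl=0.909091·1.000000=0.9091; V=0.000000+0.909091+0.909091=1.8182
k=2 src: inc=0.909091, refl=0.909091·0.818182=0.7438; V=0.909091+0.909091+0.743802=2.5620
k=3 load: inc=0.743802, refl=0.743802·1.000000=0.7438; V=1.818182+0.743802+0.743802=3.3058

0 0 source 0.9091
1 5 load 1.8182
2 10 source 2.5620
3 15 load 3.3058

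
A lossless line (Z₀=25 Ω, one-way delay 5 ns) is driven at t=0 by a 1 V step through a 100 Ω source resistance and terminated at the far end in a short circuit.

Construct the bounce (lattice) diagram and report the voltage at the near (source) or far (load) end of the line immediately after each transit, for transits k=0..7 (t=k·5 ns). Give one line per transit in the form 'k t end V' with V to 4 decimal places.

Γ_L=-1.000000, Γ_S=0.600000; launch V₁=1·25/125=0.200000
k=0 src: V=0.2000
k=1 load: inc=0.200000, refl=0.200000·-1.000000=-0.2000; V=0.000000+0.200000+-0.200000=0.0000
k=2 src: inc=-0.200000, refl=-0.200000·0.600000=-0.1200; V=0.200000+-0.200000+-0.120000=-0.1200
k=3 load: inc=-0.120000, refl=-0.120000·-1.000000=0.1200; V=0.000000+-0.120000+0.120000=0.0000
k=4 src: inc=0.120000, refl=0.120000·0.600000=0.0720; V=-0.120000+0.120000+0.072000=0.0720
k=5 load: inc=0.072000, refl=0.072000·-1.000000=-0.0720; V=0.000000+0.072000+-0.072000=0.0000
k=6 src: inc=-0.072000, refl=-0.072000·0.600000=-0.0432; V=0.072000+-0.072000+-0.043200=-0.0432
k=7 load: inc=-0.043200, refl=-0.043200·-1.000000=0.0432; V=0.000000+-0.043200+0.043200=0.0000

0 0 source 0.2000
1 5 load 0.0000
2 10 source -0.1200
3 15 load 0.0000
4 20 source 0.0720
5 25 load 0.0000
6 30 source -0.0432
7 35 load 0.0000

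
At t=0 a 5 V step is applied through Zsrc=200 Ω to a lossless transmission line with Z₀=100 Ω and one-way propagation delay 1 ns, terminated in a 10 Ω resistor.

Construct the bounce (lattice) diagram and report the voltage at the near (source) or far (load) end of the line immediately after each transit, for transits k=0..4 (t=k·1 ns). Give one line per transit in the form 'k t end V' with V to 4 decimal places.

Γ_L=-0.818182, Γ_S=0.333333; launch V₁=5·100/300=1.666667
k=0 src: V=1.6667
k=1 load: inc=1.666667, refl=1.666667·-0.818182=-1.3636; V=0.000000+1.666667+-1.363636=0.3030
k=2 src: inc=-1.363636, refl=-1.363636·0.333333=-0.4545; V=1.666667+-1.363636+-0.454545=-0.1515
k=3 load: inc=-0.454545, refl=-0.454545·-0.818182=0.3719; V=0.303030+-0.454545+0.371901=0.2204
k=4 src: inc=0.371901, refl=0.371901·0.333333=0.1240; V=-0.151515+0.371901+0.123967=0.3444

0 0 source 1.6667
1 1 load 0.3030
2 2 source -0.1515
3 3 load 0.2204
4 4 source 0.3444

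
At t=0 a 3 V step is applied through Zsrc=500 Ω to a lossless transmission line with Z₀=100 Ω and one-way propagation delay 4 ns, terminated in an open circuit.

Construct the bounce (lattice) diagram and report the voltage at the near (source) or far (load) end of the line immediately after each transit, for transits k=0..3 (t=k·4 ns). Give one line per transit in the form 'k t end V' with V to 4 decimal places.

0 0 source 0.5000
1 4 load 1.0000
2 8 source 1.3333
3 12 load 1.6667

Γ_L=1.000000, Γ_S=0.666667; launch V₁=3·100/600=0.500000
k=0 src: V=0.5000
k=1 load: inc=0.500000, refl=0.500000·1.000000=0.5000; V=0.000000+0.500000+0.500000=1.0000
k=2 src: inc=0.500000, refl=0.500000·0.666667=0.3333; V=0.500000+0.500000+0.333333=1.3333
k=3 load: inc=0.333333, refl=0.333333·1.000000=0.3333; V=1.000000+0.333333+0.333333=1.6667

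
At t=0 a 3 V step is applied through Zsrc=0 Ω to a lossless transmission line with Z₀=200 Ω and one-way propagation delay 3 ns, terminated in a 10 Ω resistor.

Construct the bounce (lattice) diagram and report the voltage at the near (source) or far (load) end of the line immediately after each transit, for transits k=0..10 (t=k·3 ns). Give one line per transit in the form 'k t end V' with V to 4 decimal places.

0 0 source 3.0000
1 3 load 0.2857
2 6 source 3.0000
3 9 load 0.5442
4 12 source 3.0000
5 15 load 0.7781
6 18 source 3.0000
7 21 load 0.9897
8 24 source 3.0000
9 27 load 1.1812
10 30 source 3.0000

Γ_L=-0.904762, Γ_S=-1.000000; launch V₁=3·200/200=3.000000
k=0 src: V=3.0000
k=1 load: inc=3.000000, refl=3.000000·-0.904762=-2.7143; V=0.000000+3.000000+-2.714286=0.2857
k=2 src: inc=-2.714286, refl=-2.714286·-1.000000=2.7143; V=3.000000+-2.714286+2.714286=3.0000
k=3 load: inc=2.714286, refl=2.714286·-0.904762=-2.4558; V=0.285714+2.714286+-2.455782=0.5442
k=4 src: inc=-2.455782, refl=-2.455782·-1.000000=2.4558; V=3.000000+-2.455782+2.455782=3.0000
k=5 load: inc=2.455782, refl=2.455782·-0.904762=-2.2219; V=0.544218+2.455782+-2.221898=0.7781
k=6 src: inc=-2.221898, refl=-2.221898·-1.000000=2.2219; V=3.000000+-2.221898+2.221898=3.0000
k=7 load: inc=2.221898, refl=2.221898·-0.904762=-2.0103; V=0.778102+2.221898+-2.010289=0.9897
k=8 src: inc=-2.010289, refl=-2.010289·-1.000000=2.0103; V=3.000000+-2.010289+2.010289=3.0000
k=9 load: inc=2.010289, refl=2.010289·-0.904762=-1.8188; V=0.989711+2.010289+-1.818833=1.1812
k=10 src: inc=-1.818833, refl=-1.818833·-1.000000=1.8188; V=3.000000+-1.818833+1.818833=3.0000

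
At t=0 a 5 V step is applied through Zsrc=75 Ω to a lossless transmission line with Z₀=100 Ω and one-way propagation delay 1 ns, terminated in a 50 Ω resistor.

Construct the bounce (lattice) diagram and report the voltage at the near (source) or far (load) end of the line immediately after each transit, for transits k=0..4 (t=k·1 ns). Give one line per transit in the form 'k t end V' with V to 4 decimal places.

0 0 source 2.8571
1 1 load 1.9048
2 2 source 2.0408
3 3 load 1.9955
4 4 source 2.0019

Γ_L=-0.333333, Γ_S=-0.142857; launch V₁=5·100/175=2.857143
k=0 src: V=2.8571
k=1 load: inc=2.857143, refl=2.857143·-0.333333=-0.9524; V=0.000000+2.857143+-0.952381=1.9048
k=2 src: inc=-0.952381, refl=-0.952381·-0.142857=0.1361; V=2.857143+-0.952381+0.136054=2.0408
k=3 load: inc=0.136054, refl=0.136054·-0.333333=-0.0454; V=1.904762+0.136054+-0.045351=1.9955
k=4 src: inc=-0.045351, refl=-0.045351·-0.142857=0.0065; V=2.040816+-0.045351+0.006479=2.0019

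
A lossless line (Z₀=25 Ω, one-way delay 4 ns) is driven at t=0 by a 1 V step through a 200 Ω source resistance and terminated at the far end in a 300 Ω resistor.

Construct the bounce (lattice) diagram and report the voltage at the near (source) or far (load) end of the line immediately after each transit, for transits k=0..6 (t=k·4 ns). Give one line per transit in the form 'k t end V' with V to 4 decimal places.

0 0 source 0.1111
1 4 load 0.2051
2 8 source 0.2783
3 12 load 0.3401
4 16 source 0.3883
5 20 load 0.4290
6 24 source 0.4606

Γ_L=0.846154, Γ_S=0.777778; launch V₁=1·25/225=0.111111
k=0 src: V=0.1111
k=1 load: inc=0.111111, refl=0.111111·0.846154=0.0940; V=0.000000+0.111111+0.094017=0.2051
k=2 src: inc=0.094017, refl=0.094017·0.777778=0.0731; V=0.111111+0.094017+0.073124=0.2783
k=3 load: inc=0.073124, refl=0.073124·0.846154=0.0619; V=0.205128+0.073124+0.061874=0.3401
k=4 src: inc=0.061874, refl=0.061874·0.777778=0.0481; V=0.278253+0.061874+0.048125=0.3883
k=5 load: inc=0.048125, refl=0.048125·0.846154=0.0407; V=0.340127+0.048125+0.040721=0.4290
k=6 src: inc=0.040721, refl=0.040721·0.777778=0.0317; V=0.388252+0.040721+0.031672=0.4606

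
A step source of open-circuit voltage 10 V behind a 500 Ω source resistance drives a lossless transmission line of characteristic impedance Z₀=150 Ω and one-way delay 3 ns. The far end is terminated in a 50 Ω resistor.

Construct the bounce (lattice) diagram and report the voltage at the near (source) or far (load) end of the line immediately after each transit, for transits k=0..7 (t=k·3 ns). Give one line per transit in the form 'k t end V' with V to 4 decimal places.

Γ_L=-0.500000, Γ_S=0.538462; launch V₁=10·150/650=2.307692
k=0 src: V=2.3077
k=1 load: inc=2.307692, refl=2.307692·-0.500000=-1.1538; V=0.000000+2.307692+-1.153846=1.1538
k=2 src: inc=-1.153846, refl=-1.153846·0.538462=-0.6213; V=2.307692+-1.153846+-0.621302=0.5325
k=3 load: inc=-0.621302, refl=-0.621302·-0.500000=0.3107; V=1.153846+-0.621302+0.310651=0.8432
k=4 src: inc=0.310651, refl=0.310651·0.538462=0.1673; V=0.532544+0.310651+0.167274=1.0105
k=5 load: inc=0.167274, refl=0.167274·-0.500000=-0.0836; V=0.843195+0.167274+-0.083637=0.9268
k=6 src: inc=-0.083637, refl=-0.083637·0.538462=-0.0450; V=1.010469+-0.083637+-0.045035=0.8818
k=7 load: inc=-0.045035, refl=-0.045035·-0.500000=0.0225; V=0.926832+-0.045035+0.022518=0.9043

0 0 source 2.3077
1 3 load 1.1538
2 6 source 0.5325
3 9 load 0.8432
4 12 source 1.0105
5 15 load 0.9268
6 18 source 0.8818
7 21 load 0.9043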